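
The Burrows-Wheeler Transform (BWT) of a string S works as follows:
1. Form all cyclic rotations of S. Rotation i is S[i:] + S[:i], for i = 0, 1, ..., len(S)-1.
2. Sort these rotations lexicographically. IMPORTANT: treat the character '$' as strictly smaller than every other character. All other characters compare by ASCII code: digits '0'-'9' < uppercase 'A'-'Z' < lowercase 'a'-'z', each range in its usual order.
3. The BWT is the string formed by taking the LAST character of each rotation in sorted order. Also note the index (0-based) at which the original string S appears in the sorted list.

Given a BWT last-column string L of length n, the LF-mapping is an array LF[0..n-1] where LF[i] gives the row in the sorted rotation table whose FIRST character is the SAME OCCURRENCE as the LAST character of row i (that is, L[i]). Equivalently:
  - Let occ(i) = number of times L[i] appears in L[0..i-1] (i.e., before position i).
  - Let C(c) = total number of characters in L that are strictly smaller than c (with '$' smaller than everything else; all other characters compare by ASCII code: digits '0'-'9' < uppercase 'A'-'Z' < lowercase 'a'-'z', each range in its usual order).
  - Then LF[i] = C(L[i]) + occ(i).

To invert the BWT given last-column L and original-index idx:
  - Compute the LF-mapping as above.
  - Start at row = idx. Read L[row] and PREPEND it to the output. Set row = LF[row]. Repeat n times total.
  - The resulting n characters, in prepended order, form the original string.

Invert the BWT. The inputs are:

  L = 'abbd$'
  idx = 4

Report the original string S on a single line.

LF mapping: 1 2 3 4 0
Walk LF starting at row 4, prepending L[row]:
  step 1: row=4, L[4]='$', prepend. Next row=LF[4]=0
  step 2: row=0, L[0]='a', prepend. Next row=LF[0]=1
  step 3: row=1, L[1]='b', prepend. Next row=LF[1]=2
  step 4: row=2, L[2]='b', prepend. Next row=LF[2]=3
  step 5: row=3, L[3]='d', prepend. Next row=LF[3]=4
Reversed output: dbba$

Answer: dbba$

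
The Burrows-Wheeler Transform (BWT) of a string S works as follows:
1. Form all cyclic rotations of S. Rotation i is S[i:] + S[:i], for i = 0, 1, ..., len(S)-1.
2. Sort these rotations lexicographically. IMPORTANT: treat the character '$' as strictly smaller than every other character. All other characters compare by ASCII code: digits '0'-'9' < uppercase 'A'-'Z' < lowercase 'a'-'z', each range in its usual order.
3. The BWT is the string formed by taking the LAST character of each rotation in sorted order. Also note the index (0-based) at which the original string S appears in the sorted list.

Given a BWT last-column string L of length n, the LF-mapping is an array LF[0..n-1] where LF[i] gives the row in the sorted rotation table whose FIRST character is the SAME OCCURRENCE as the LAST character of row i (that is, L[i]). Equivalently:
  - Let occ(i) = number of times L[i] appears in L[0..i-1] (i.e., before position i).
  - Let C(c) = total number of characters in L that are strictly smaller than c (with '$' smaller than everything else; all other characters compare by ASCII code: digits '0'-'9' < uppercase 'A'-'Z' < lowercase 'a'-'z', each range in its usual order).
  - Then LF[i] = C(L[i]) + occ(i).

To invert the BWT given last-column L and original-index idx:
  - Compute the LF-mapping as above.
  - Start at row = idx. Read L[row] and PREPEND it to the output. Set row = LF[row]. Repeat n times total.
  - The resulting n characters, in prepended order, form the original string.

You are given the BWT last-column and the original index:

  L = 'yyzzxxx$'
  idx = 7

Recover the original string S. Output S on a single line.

LF mapping: 4 5 6 7 1 2 3 0
Walk LF starting at row 7, prepending L[row]:
  step 1: row=7, L[7]='$', prepend. Next row=LF[7]=0
  step 2: row=0, L[0]='y', prepend. Next row=LF[0]=4
  step 3: row=4, L[4]='x', prepend. Next row=LF[4]=1
  step 4: row=1, L[1]='y', prepend. Next row=LF[1]=5
  step 5: row=5, L[5]='x', prepend. Next row=LF[5]=2
  step 6: row=2, L[2]='z', prepend. Next row=LF[2]=6
  step 7: row=6, L[6]='x', prepend. Next row=LF[6]=3
  step 8: row=3, L[3]='z', prepend. Next row=LF[3]=7
Reversed output: zxzxyxy$

Answer: zxzxyxy$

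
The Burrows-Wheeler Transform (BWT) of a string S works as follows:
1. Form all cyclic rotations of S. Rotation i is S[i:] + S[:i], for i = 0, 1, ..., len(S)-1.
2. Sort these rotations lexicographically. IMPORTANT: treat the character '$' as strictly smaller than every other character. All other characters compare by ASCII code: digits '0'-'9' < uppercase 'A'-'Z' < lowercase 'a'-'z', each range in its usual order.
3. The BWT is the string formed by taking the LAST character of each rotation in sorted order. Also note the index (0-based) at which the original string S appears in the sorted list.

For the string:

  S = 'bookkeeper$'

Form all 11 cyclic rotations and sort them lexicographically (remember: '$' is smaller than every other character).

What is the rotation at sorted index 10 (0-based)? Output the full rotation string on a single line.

All 11 rotations (rotation i = S[i:]+S[:i]):
  rot[0] = bookkeeper$
  rot[1] = ookkeeper$b
  rot[2] = okkeeper$bo
  rot[3] = kkeeper$boo
  rot[4] = keeper$book
  rot[5] = eeper$bookk
  rot[6] = eper$bookke
  rot[7] = per$bookkee
  rot[8] = er$bookkeep
  rot[9] = r$bookkeepe
  rot[10] = $bookkeeper
Sorted (with $ < everything):
  sorted[0] = $bookkeeper
  sorted[1] = bookkeeper$
  sorted[2] = eeper$bookk
  sorted[3] = eper$bookke
  sorted[4] = er$bookkeep
  sorted[5] = keeper$book
  sorted[6] = kkeeper$boo
  sorted[7] = okkeeper$bo
  sorted[8] = ookkeeper$b
  sorted[9] = per$bookkee
  sorted[10] = r$bookkeepe
sorted[10] = r$bookkeepe

Answer: r$bookkeepe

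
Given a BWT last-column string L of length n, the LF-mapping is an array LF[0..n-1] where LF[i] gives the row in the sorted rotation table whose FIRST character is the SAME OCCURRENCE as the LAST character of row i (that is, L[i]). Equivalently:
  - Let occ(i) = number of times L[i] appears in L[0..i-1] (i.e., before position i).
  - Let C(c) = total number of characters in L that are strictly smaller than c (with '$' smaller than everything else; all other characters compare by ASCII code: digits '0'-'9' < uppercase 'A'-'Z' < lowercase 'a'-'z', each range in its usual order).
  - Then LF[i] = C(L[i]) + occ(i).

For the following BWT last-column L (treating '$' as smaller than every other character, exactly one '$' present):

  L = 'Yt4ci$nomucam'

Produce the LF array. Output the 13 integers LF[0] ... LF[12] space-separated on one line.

Answer: 2 11 1 4 6 0 9 10 7 12 5 3 8

Derivation:
Char counts: '$':1, '4':1, 'Y':1, 'a':1, 'c':2, 'i':1, 'm':2, 'n':1, 'o':1, 't':1, 'u':1
C (first-col start): C('$')=0, C('4')=1, C('Y')=2, C('a')=3, C('c')=4, C('i')=6, C('m')=7, C('n')=9, C('o')=10, C('t')=11, C('u')=12
L[0]='Y': occ=0, LF[0]=C('Y')+0=2+0=2
L[1]='t': occ=0, LF[1]=C('t')+0=11+0=11
L[2]='4': occ=0, LF[2]=C('4')+0=1+0=1
L[3]='c': occ=0, LF[3]=C('c')+0=4+0=4
L[4]='i': occ=0, LF[4]=C('i')+0=6+0=6
L[5]='$': occ=0, LF[5]=C('$')+0=0+0=0
L[6]='n': occ=0, LF[6]=C('n')+0=9+0=9
L[7]='o': occ=0, LF[7]=C('o')+0=10+0=10
L[8]='m': occ=0, LF[8]=C('m')+0=7+0=7
L[9]='u': occ=0, LF[9]=C('u')+0=12+0=12
L[10]='c': occ=1, LF[10]=C('c')+1=4+1=5
L[11]='a': occ=0, LF[11]=C('a')+0=3+0=3
L[12]='m': occ=1, LF[12]=C('m')+1=7+1=8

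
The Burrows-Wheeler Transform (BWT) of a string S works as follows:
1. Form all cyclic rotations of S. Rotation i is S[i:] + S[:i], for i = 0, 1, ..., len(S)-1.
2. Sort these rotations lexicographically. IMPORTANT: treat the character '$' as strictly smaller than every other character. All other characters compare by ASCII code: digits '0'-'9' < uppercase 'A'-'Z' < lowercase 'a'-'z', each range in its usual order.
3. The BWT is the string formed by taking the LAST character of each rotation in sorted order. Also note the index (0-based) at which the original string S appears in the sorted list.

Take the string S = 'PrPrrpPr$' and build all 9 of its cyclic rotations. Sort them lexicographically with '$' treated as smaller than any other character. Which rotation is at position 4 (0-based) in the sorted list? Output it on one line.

Answer: pPr$PrPrr

Derivation:
All 9 rotations (rotation i = S[i:]+S[:i]):
  rot[0] = PrPrrpPr$
  rot[1] = rPrrpPr$P
  rot[2] = PrrpPr$Pr
  rot[3] = rrpPr$PrP
  rot[4] = rpPr$PrPr
  rot[5] = pPr$PrPrr
  rot[6] = Pr$PrPrrp
  rot[7] = r$PrPrrpP
  rot[8] = $PrPrrpPr
Sorted (with $ < everything):
  sorted[0] = $PrPrrpPr
  sorted[1] = Pr$PrPrrp
  sorted[2] = PrPrrpPr$
  sorted[3] = PrrpPr$Pr
  sorted[4] = pPr$PrPrr
  sorted[5] = r$PrPrrpP
  sorted[6] = rPrrpPr$P
  sorted[7] = rpPr$PrPr
  sorted[8] = rrpPr$PrP
sorted[4] = pPr$PrPrr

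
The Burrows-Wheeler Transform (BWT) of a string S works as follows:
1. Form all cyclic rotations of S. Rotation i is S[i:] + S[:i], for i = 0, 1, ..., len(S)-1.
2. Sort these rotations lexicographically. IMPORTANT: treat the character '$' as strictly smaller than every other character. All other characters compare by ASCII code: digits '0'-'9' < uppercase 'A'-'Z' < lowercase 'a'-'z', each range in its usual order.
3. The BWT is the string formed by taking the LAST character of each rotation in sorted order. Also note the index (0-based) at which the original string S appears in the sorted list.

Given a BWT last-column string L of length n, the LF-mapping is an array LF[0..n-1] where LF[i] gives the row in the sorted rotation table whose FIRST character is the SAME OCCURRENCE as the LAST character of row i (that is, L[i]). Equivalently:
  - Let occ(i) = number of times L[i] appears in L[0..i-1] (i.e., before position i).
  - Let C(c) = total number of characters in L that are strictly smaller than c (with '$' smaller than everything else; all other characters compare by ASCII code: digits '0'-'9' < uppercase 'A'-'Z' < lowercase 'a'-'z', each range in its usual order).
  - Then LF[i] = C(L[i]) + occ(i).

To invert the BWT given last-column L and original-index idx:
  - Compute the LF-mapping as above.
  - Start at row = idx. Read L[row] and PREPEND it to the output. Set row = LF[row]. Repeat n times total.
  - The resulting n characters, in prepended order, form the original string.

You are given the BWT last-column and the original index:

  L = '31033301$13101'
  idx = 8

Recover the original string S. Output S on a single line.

LF mapping: 9 4 1 10 11 12 2 5 0 6 13 7 3 8
Walk LF starting at row 8, prepending L[row]:
  step 1: row=8, L[8]='$', prepend. Next row=LF[8]=0
  step 2: row=0, L[0]='3', prepend. Next row=LF[0]=9
  step 3: row=9, L[9]='1', prepend. Next row=LF[9]=6
  step 4: row=6, L[6]='0', prepend. Next row=LF[6]=2
  step 5: row=2, L[2]='0', prepend. Next row=LF[2]=1
  step 6: row=1, L[1]='1', prepend. Next row=LF[1]=4
  step 7: row=4, L[4]='3', prepend. Next row=LF[4]=11
  step 8: row=11, L[11]='1', prepend. Next row=LF[11]=7
  step 9: row=7, L[7]='1', prepend. Next row=LF[7]=5
  step 10: row=5, L[5]='3', prepend. Next row=LF[5]=12
  step 11: row=12, L[12]='0', prepend. Next row=LF[12]=3
  step 12: row=3, L[3]='3', prepend. Next row=LF[3]=10
  step 13: row=10, L[10]='3', prepend. Next row=LF[10]=13
  step 14: row=13, L[13]='1', prepend. Next row=LF[13]=8
Reversed output: 1330311310013$

Answer: 1330311310013$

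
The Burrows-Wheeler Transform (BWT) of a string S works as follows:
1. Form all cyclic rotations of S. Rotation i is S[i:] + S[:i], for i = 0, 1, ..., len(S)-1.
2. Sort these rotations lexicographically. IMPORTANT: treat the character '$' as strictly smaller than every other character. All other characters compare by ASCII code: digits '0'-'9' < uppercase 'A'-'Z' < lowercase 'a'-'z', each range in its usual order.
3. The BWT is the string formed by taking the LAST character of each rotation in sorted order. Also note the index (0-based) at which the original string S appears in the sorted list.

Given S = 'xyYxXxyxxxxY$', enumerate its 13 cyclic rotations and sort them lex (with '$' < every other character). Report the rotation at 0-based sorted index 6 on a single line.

All 13 rotations (rotation i = S[i:]+S[:i]):
  rot[0] = xyYxXxyxxxxY$
  rot[1] = yYxXxyxxxxY$x
  rot[2] = YxXxyxxxxY$xy
  rot[3] = xXxyxxxxY$xyY
  rot[4] = XxyxxxxY$xyYx
  rot[5] = xyxxxxY$xyYxX
  rot[6] = yxxxxY$xyYxXx
  rot[7] = xxxxY$xyYxXxy
  rot[8] = xxxY$xyYxXxyx
  rot[9] = xxY$xyYxXxyxx
  rot[10] = xY$xyYxXxyxxx
  rot[11] = Y$xyYxXxyxxxx
  rot[12] = $xyYxXxyxxxxY
Sorted (with $ < everything):
  sorted[0] = $xyYxXxyxxxxY
  sorted[1] = XxyxxxxY$xyYx
  sorted[2] = Y$xyYxXxyxxxx
  sorted[3] = YxXxyxxxxY$xy
  sorted[4] = xXxyxxxxY$xyY
  sorted[5] = xY$xyYxXxyxxx
  sorted[6] = xxY$xyYxXxyxx
  sorted[7] = xxxY$xyYxXxyx
  sorted[8] = xxxxY$xyYxXxy
  sorted[9] = xyYxXxyxxxxY$
  sorted[10] = xyxxxxY$xyYxX
  sorted[11] = yYxXxyxxxxY$x
  sorted[12] = yxxxxY$xyYxXx
sorted[6] = xxY$xyYxXxyxx

Answer: xxY$xyYxXxyxx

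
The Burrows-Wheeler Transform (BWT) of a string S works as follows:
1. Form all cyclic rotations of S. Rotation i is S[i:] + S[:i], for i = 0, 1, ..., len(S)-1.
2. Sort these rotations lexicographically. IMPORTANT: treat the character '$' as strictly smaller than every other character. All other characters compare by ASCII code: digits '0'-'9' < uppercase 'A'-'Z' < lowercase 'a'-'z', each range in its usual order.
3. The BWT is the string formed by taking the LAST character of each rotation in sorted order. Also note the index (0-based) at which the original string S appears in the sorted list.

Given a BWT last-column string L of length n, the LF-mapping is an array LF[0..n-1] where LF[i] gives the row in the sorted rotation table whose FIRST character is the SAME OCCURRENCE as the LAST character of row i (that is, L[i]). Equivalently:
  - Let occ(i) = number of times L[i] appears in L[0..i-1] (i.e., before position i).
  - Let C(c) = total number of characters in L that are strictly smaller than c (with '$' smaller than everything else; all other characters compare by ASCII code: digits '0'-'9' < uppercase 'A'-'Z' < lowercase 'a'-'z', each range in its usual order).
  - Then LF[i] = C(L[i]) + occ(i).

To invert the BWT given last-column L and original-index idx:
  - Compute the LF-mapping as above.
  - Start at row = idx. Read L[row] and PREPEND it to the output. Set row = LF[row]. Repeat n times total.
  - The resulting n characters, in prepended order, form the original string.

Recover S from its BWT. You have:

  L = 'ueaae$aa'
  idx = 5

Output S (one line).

Answer: eaaaeau$

Derivation:
LF mapping: 7 5 1 2 6 0 3 4
Walk LF starting at row 5, prepending L[row]:
  step 1: row=5, L[5]='$', prepend. Next row=LF[5]=0
  step 2: row=0, L[0]='u', prepend. Next row=LF[0]=7
  step 3: row=7, L[7]='a', prepend. Next row=LF[7]=4
  step 4: row=4, L[4]='e', prepend. Next row=LF[4]=6
  step 5: row=6, L[6]='a', prepend. Next row=LF[6]=3
  step 6: row=3, L[3]='a', prepend. Next row=LF[3]=2
  step 7: row=2, L[2]='a', prepend. Next row=LF[2]=1
  step 8: row=1, L[1]='e', prepend. Next row=LF[1]=5
Reversed output: eaaaeau$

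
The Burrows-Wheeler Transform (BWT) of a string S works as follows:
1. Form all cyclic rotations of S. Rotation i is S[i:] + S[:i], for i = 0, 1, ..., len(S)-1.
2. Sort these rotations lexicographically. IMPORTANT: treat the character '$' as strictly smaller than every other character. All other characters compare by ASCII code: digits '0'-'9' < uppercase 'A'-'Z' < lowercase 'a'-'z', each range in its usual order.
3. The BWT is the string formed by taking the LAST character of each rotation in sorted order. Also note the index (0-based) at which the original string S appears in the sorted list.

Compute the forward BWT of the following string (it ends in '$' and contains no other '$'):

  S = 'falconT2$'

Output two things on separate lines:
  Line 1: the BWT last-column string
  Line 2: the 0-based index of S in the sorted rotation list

Answer: 2Tnfl$aoc
5

Derivation:
All 9 rotations (rotation i = S[i:]+S[:i]):
  rot[0] = falconT2$
  rot[1] = alconT2$f
  rot[2] = lconT2$fa
  rot[3] = conT2$fal
  rot[4] = onT2$falc
  rot[5] = nT2$falco
  rot[6] = T2$falcon
  rot[7] = 2$falconT
  rot[8] = $falconT2
Sorted (with $ < everything):
  sorted[0] = $falconT2  (last char: '2')
  sorted[1] = 2$falconT  (last char: 'T')
  sorted[2] = T2$falcon  (last char: 'n')
  sorted[3] = alconT2$f  (last char: 'f')
  sorted[4] = conT2$fal  (last char: 'l')
  sorted[5] = falconT2$  (last char: '$')
  sorted[6] = lconT2$fa  (last char: 'a')
  sorted[7] = nT2$falco  (last char: 'o')
  sorted[8] = onT2$falc  (last char: 'c')
Last column: 2Tnfl$aoc
Original string S is at sorted index 5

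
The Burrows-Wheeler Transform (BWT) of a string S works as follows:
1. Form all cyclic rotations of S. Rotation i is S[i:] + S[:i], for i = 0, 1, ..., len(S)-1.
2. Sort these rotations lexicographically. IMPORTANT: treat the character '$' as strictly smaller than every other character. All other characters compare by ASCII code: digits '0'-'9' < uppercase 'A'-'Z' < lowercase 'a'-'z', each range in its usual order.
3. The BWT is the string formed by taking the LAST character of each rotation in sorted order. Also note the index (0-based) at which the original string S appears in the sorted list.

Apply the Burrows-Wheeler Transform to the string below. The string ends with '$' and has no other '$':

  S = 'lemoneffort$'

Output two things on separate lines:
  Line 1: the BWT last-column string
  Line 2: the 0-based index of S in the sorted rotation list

Answer: tnlef$eomfor
5

Derivation:
All 12 rotations (rotation i = S[i:]+S[:i]):
  rot[0] = lemoneffort$
  rot[1] = emoneffort$l
  rot[2] = moneffort$le
  rot[3] = oneffort$lem
  rot[4] = neffort$lemo
  rot[5] = effort$lemon
  rot[6] = ffort$lemone
  rot[7] = fort$lemonef
  rot[8] = ort$lemoneff
  rot[9] = rt$lemoneffo
  rot[10] = t$lemoneffor
  rot[11] = $lemoneffort
Sorted (with $ < everything):
  sorted[0] = $lemoneffort  (last char: 't')
  sorted[1] = effort$lemon  (last char: 'n')
  sorted[2] = emoneffort$l  (last char: 'l')
  sorted[3] = ffort$lemone  (last char: 'e')
  sorted[4] = fort$lemonef  (last char: 'f')
  sorted[5] = lemoneffort$  (last char: '$')
  sorted[6] = moneffort$le  (last char: 'e')
  sorted[7] = neffort$lemo  (last char: 'o')
  sorted[8] = oneffort$lem  (last char: 'm')
  sorted[9] = ort$lemoneff  (last char: 'f')
  sorted[10] = rt$lemoneffo  (last char: 'o')
  sorted[11] = t$lemoneffor  (last char: 'r')
Last column: tnlef$eomfor
Original string S is at sorted index 5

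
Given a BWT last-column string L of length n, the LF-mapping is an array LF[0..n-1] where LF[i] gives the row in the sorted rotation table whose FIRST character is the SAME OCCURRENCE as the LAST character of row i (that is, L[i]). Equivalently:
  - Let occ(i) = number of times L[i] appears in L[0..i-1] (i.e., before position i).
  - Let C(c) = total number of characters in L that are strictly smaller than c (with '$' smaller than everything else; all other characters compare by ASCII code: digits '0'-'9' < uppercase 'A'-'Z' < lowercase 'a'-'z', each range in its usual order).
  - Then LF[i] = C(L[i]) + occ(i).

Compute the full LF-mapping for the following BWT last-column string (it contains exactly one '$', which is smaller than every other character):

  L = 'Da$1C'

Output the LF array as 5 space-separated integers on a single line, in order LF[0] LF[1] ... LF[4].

Answer: 3 4 0 1 2

Derivation:
Char counts: '$':1, '1':1, 'C':1, 'D':1, 'a':1
C (first-col start): C('$')=0, C('1')=1, C('C')=2, C('D')=3, C('a')=4
L[0]='D': occ=0, LF[0]=C('D')+0=3+0=3
L[1]='a': occ=0, LF[1]=C('a')+0=4+0=4
L[2]='$': occ=0, LF[2]=C('$')+0=0+0=0
L[3]='1': occ=0, LF[3]=C('1')+0=1+0=1
L[4]='C': occ=0, LF[4]=C('C')+0=2+0=2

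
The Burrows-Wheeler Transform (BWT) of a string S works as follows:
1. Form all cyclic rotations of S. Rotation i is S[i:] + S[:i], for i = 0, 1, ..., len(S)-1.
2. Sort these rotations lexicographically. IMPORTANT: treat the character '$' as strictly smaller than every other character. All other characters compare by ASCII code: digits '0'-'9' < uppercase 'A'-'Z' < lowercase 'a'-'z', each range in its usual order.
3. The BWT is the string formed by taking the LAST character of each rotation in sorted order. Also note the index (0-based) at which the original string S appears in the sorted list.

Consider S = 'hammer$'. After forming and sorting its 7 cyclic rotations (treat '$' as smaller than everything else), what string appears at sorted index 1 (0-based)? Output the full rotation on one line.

Answer: ammer$h

Derivation:
All 7 rotations (rotation i = S[i:]+S[:i]):
  rot[0] = hammer$
  rot[1] = ammer$h
  rot[2] = mmer$ha
  rot[3] = mer$ham
  rot[4] = er$hamm
  rot[5] = r$hamme
  rot[6] = $hammer
Sorted (with $ < everything):
  sorted[0] = $hammer
  sorted[1] = ammer$h
  sorted[2] = er$hamm
  sorted[3] = hammer$
  sorted[4] = mer$ham
  sorted[5] = mmer$ha
  sorted[6] = r$hamme
sorted[1] = ammer$h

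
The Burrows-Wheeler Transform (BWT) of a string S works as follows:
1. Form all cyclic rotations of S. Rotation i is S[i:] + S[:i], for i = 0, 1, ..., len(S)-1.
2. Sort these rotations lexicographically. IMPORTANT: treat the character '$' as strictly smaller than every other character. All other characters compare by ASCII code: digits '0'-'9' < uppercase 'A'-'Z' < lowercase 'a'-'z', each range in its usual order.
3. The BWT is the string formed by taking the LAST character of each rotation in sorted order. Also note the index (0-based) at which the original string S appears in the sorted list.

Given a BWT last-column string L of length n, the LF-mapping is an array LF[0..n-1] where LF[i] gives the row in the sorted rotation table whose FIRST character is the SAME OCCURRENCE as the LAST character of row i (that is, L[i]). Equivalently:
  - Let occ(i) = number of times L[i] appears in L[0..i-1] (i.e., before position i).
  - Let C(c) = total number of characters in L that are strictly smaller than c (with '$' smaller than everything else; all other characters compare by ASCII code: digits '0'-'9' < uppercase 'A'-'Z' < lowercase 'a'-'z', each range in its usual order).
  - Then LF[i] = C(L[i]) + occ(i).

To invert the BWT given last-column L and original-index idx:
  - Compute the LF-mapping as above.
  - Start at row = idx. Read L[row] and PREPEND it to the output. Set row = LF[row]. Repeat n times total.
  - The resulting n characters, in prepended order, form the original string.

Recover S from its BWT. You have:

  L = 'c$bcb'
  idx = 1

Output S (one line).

Answer: bbcc$

Derivation:
LF mapping: 3 0 1 4 2
Walk LF starting at row 1, prepending L[row]:
  step 1: row=1, L[1]='$', prepend. Next row=LF[1]=0
  step 2: row=0, L[0]='c', prepend. Next row=LF[0]=3
  step 3: row=3, L[3]='c', prepend. Next row=LF[3]=4
  step 4: row=4, L[4]='b', prepend. Next row=LF[4]=2
  step 5: row=2, L[2]='b', prepend. Next row=LF[2]=1
Reversed output: bbcc$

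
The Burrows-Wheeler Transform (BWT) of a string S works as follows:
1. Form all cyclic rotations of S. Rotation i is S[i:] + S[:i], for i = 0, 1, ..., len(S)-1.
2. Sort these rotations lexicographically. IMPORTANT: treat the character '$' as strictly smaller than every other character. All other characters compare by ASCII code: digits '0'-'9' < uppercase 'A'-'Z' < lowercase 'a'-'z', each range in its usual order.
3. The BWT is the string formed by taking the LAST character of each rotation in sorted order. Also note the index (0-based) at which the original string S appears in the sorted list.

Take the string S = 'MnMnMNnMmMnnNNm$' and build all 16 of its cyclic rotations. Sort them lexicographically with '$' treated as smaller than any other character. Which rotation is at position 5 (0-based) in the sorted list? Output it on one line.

All 16 rotations (rotation i = S[i:]+S[:i]):
  rot[0] = MnMnMNnMmMnnNNm$
  rot[1] = nMnMNnMmMnnNNm$M
  rot[2] = MnMNnMmMnnNNm$Mn
  rot[3] = nMNnMmMnnNNm$MnM
  rot[4] = MNnMmMnnNNm$MnMn
  rot[5] = NnMmMnnNNm$MnMnM
  rot[6] = nMmMnnNNm$MnMnMN
  rot[7] = MmMnnNNm$MnMnMNn
  rot[8] = mMnnNNm$MnMnMNnM
  rot[9] = MnnNNm$MnMnMNnMm
  rot[10] = nnNNm$MnMnMNnMmM
  rot[11] = nNNm$MnMnMNnMmMn
  rot[12] = NNm$MnMnMNnMmMnn
  rot[13] = Nm$MnMnMNnMmMnnN
  rot[14] = m$MnMnMNnMmMnnNN
  rot[15] = $MnMnMNnMmMnnNNm
Sorted (with $ < everything):
  sorted[0] = $MnMnMNnMmMnnNNm
  sorted[1] = MNnMmMnnNNm$MnMn
  sorted[2] = MmMnnNNm$MnMnMNn
  sorted[3] = MnMNnMmMnnNNm$Mn
  sorted[4] = MnMnMNnMmMnnNNm$
  sorted[5] = MnnNNm$MnMnMNnMm
  sorted[6] = NNm$MnMnMNnMmMnn
  sorted[7] = Nm$MnMnMNnMmMnnN
  sorted[8] = NnMmMnnNNm$MnMnM
  sorted[9] = m$MnMnMNnMmMnnNN
  sorted[10] = mMnnNNm$MnMnMNnM
  sorted[11] = nMNnMmMnnNNm$MnM
  sorted[12] = nMmMnnNNm$MnMnMN
  sorted[13] = nMnMNnMmMnnNNm$M
  sorted[14] = nNNm$MnMnMNnMmMn
  sorted[15] = nnNNm$MnMnMNnMmM
sorted[5] = MnnNNm$MnMnMNnMm

Answer: MnnNNm$MnMnMNnMm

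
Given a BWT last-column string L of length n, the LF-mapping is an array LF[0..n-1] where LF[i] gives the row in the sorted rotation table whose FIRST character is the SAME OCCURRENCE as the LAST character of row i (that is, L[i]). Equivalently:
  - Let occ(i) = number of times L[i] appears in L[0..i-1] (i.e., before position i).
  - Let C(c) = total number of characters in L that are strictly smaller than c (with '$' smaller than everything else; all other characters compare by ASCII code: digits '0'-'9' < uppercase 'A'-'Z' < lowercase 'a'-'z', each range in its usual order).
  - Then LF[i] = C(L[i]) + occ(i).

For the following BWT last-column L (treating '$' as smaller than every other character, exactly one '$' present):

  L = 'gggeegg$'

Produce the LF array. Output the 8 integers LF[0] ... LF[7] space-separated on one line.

Char counts: '$':1, 'e':2, 'g':5
C (first-col start): C('$')=0, C('e')=1, C('g')=3
L[0]='g': occ=0, LF[0]=C('g')+0=3+0=3
L[1]='g': occ=1, LF[1]=C('g')+1=3+1=4
L[2]='g': occ=2, LF[2]=C('g')+2=3+2=5
L[3]='e': occ=0, LF[3]=C('e')+0=1+0=1
L[4]='e': occ=1, LF[4]=C('e')+1=1+1=2
L[5]='g': occ=3, LF[5]=C('g')+3=3+3=6
L[6]='g': occ=4, LF[6]=C('g')+4=3+4=7
L[7]='$': occ=0, LF[7]=C('$')+0=0+0=0

Answer: 3 4 5 1 2 6 7 0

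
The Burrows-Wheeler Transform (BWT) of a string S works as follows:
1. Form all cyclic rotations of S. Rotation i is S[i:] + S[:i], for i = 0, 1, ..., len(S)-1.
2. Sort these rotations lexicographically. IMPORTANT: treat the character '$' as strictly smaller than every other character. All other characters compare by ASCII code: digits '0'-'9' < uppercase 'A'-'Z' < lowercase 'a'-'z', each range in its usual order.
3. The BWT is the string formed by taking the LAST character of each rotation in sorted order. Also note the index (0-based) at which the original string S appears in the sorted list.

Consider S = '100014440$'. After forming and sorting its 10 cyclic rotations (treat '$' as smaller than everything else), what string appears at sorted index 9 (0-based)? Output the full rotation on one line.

All 10 rotations (rotation i = S[i:]+S[:i]):
  rot[0] = 100014440$
  rot[1] = 00014440$1
  rot[2] = 0014440$10
  rot[3] = 014440$100
  rot[4] = 14440$1000
  rot[5] = 4440$10001
  rot[6] = 440$100014
  rot[7] = 40$1000144
  rot[8] = 0$10001444
  rot[9] = $100014440
Sorted (with $ < everything):
  sorted[0] = $100014440
  sorted[1] = 0$10001444
  sorted[2] = 00014440$1
  sorted[3] = 0014440$10
  sorted[4] = 014440$100
  sorted[5] = 100014440$
  sorted[6] = 14440$1000
  sorted[7] = 40$1000144
  sorted[8] = 440$100014
  sorted[9] = 4440$10001
sorted[9] = 4440$10001

Answer: 4440$10001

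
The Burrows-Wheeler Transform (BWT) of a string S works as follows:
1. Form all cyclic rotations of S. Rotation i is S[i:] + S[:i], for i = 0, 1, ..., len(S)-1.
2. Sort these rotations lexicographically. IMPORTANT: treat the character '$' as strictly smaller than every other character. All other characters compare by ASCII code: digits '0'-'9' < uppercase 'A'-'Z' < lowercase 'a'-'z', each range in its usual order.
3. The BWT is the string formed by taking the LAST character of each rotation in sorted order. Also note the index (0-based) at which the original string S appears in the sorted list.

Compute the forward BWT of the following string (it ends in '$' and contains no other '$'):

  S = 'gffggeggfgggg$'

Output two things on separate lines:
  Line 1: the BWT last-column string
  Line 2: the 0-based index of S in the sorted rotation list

Answer: gggfggg$ggfegf
7

Derivation:
All 14 rotations (rotation i = S[i:]+S[:i]):
  rot[0] = gffggeggfgggg$
  rot[1] = ffggeggfgggg$g
  rot[2] = fggeggfgggg$gf
  rot[3] = ggeggfgggg$gff
  rot[4] = geggfgggg$gffg
  rot[5] = eggfgggg$gffgg
  rot[6] = ggfgggg$gffgge
  rot[7] = gfgggg$gffggeg
  rot[8] = fgggg$gffggegg
  rot[9] = gggg$gffggeggf
  rot[10] = ggg$gffggeggfg
  rot[11] = gg$gffggeggfgg
  rot[12] = g$gffggeggfggg
  rot[13] = $gffggeggfgggg
Sorted (with $ < everything):
  sorted[0] = $gffggeggfgggg  (last char: 'g')
  sorted[1] = eggfgggg$gffgg  (last char: 'g')
  sorted[2] = ffggeggfgggg$g  (last char: 'g')
  sorted[3] = fggeggfgggg$gf  (last char: 'f')
  sorted[4] = fgggg$gffggegg  (last char: 'g')
  sorted[5] = g$gffggeggfggg  (last char: 'g')
  sorted[6] = geggfgggg$gffg  (last char: 'g')
  sorted[7] = gffggeggfgggg$  (last char: '$')
  sorted[8] = gfgggg$gffggeg  (last char: 'g')
  sorted[9] = gg$gffggeggfgg  (last char: 'g')
  sorted[10] = ggeggfgggg$gff  (last char: 'f')
  sorted[11] = ggfgggg$gffgge  (last char: 'e')
  sorted[12] = ggg$gffggeggfg  (last char: 'g')
  sorted[13] = gggg$gffggeggf  (last char: 'f')
Last column: gggfggg$ggfegf
Original string S is at sorted index 7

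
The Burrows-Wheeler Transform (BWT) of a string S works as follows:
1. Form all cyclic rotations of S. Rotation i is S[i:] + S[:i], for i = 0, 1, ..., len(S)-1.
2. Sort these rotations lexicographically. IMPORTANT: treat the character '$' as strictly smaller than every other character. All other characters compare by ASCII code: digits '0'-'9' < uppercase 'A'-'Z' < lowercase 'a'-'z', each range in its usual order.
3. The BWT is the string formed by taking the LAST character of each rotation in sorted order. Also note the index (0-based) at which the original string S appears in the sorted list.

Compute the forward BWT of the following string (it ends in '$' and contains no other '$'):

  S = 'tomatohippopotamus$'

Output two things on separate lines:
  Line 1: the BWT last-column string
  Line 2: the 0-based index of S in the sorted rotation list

All 19 rotations (rotation i = S[i:]+S[:i]):
  rot[0] = tomatohippopotamus$
  rot[1] = omatohippopotamus$t
  rot[2] = matohippopotamus$to
  rot[3] = atohippopotamus$tom
  rot[4] = tohippopotamus$toma
  rot[5] = ohippopotamus$tomat
  rot[6] = hippopotamus$tomato
  rot[7] = ippopotamus$tomatoh
  rot[8] = ppopotamus$tomatohi
  rot[9] = popotamus$tomatohip
  rot[10] = opotamus$tomatohipp
  rot[11] = potamus$tomatohippo
  rot[12] = otamus$tomatohippop
  rot[13] = tamus$tomatohippopo
  rot[14] = amus$tomatohippopot
  rot[15] = mus$tomatohippopota
  rot[16] = us$tomatohippopotam
  rot[17] = s$tomatohippopotamu
  rot[18] = $tomatohippopotamus
Sorted (with $ < everything):
  sorted[0] = $tomatohippopotamus  (last char: 's')
  sorted[1] = amus$tomatohippopot  (last char: 't')
  sorted[2] = atohippopotamus$tom  (last char: 'm')
  sorted[3] = hippopotamus$tomato  (last char: 'o')
  sorted[4] = ippopotamus$tomatoh  (last char: 'h')
  sorted[5] = matohippopotamus$to  (last char: 'o')
  sorted[6] = mus$tomatohippopota  (last char: 'a')
  sorted[7] = ohippopotamus$tomat  (last char: 't')
  sorted[8] = omatohippopotamus$t  (last char: 't')
  sorted[9] = opotamus$tomatohipp  (last char: 'p')
  sorted[10] = otamus$tomatohippop  (last char: 'p')
  sorted[11] = popotamus$tomatohip  (last char: 'p')
  sorted[12] = potamus$tomatohippo  (last char: 'o')
  sorted[13] = ppopotamus$tomatohi  (last char: 'i')
  sorted[14] = s$tomatohippopotamu  (last char: 'u')
  sorted[15] = tamus$tomatohippopo  (last char: 'o')
  sorted[16] = tohippopotamus$toma  (last char: 'a')
  sorted[17] = tomatohippopotamus$  (last char: '$')
  sorted[18] = us$tomatohippopotam  (last char: 'm')
Last column: stmohoattpppoiuoa$m
Original string S is at sorted index 17

Answer: stmohoattpppoiuoa$m
17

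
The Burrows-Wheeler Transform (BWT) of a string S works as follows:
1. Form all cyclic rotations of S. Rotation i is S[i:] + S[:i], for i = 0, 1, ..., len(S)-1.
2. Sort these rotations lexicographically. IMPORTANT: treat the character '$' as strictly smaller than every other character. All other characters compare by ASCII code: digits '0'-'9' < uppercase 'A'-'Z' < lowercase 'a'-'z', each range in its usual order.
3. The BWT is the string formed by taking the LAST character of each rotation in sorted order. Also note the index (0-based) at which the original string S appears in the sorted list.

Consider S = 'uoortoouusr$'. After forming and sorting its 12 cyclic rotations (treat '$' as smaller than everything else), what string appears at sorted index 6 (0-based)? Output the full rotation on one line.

Answer: rtoouusr$uoo

Derivation:
All 12 rotations (rotation i = S[i:]+S[:i]):
  rot[0] = uoortoouusr$
  rot[1] = oortoouusr$u
  rot[2] = ortoouusr$uo
  rot[3] = rtoouusr$uoo
  rot[4] = toouusr$uoor
  rot[5] = oouusr$uoort
  rot[6] = ouusr$uoorto
  rot[7] = uusr$uoortoo
  rot[8] = usr$uoortoou
  rot[9] = sr$uoortoouu
  rot[10] = r$uoortoouus
  rot[11] = $uoortoouusr
Sorted (with $ < everything):
  sorted[0] = $uoortoouusr
  sorted[1] = oortoouusr$u
  sorted[2] = oouusr$uoort
  sorted[3] = ortoouusr$uo
  sorted[4] = ouusr$uoorto
  sorted[5] = r$uoortoouus
  sorted[6] = rtoouusr$uoo
  sorted[7] = sr$uoortoouu
  sorted[8] = toouusr$uoor
  sorted[9] = uoortoouusr$
  sorted[10] = usr$uoortoou
  sorted[11] = uusr$uoortoo
sorted[6] = rtoouusr$uoo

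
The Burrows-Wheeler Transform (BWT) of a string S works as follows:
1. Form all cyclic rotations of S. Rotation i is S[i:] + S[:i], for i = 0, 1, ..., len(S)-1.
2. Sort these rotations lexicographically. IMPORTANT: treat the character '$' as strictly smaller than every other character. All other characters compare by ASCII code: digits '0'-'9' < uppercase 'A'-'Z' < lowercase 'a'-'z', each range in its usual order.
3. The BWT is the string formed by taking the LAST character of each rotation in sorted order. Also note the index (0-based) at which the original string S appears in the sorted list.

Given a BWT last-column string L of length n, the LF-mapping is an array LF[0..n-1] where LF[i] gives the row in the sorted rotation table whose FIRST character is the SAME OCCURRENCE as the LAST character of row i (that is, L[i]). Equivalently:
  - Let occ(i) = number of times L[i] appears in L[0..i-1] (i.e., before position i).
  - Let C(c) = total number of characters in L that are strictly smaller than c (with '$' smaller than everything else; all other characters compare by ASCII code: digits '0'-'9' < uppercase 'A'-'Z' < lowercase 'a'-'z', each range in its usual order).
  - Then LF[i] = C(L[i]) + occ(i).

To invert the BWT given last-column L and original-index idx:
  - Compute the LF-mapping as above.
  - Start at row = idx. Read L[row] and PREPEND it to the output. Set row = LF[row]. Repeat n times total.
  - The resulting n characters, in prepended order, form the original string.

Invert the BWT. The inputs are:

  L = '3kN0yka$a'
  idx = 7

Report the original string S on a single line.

LF mapping: 2 6 3 1 8 7 4 0 5
Walk LF starting at row 7, prepending L[row]:
  step 1: row=7, L[7]='$', prepend. Next row=LF[7]=0
  step 2: row=0, L[0]='3', prepend. Next row=LF[0]=2
  step 3: row=2, L[2]='N', prepend. Next row=LF[2]=3
  step 4: row=3, L[3]='0', prepend. Next row=LF[3]=1
  step 5: row=1, L[1]='k', prepend. Next row=LF[1]=6
  step 6: row=6, L[6]='a', prepend. Next row=LF[6]=4
  step 7: row=4, L[4]='y', prepend. Next row=LF[4]=8
  step 8: row=8, L[8]='a', prepend. Next row=LF[8]=5
  step 9: row=5, L[5]='k', prepend. Next row=LF[5]=7
Reversed output: kayak0N3$

Answer: kayak0N3$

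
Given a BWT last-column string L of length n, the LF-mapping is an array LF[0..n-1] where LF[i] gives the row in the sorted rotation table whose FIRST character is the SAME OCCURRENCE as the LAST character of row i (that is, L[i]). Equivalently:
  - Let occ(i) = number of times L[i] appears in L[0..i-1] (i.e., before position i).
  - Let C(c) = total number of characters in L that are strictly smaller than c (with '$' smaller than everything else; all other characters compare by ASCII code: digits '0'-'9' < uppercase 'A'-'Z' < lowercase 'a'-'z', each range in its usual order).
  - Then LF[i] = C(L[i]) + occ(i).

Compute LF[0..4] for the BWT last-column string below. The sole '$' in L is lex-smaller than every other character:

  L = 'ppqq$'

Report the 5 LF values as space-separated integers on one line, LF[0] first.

Answer: 1 2 3 4 0

Derivation:
Char counts: '$':1, 'p':2, 'q':2
C (first-col start): C('$')=0, C('p')=1, C('q')=3
L[0]='p': occ=0, LF[0]=C('p')+0=1+0=1
L[1]='p': occ=1, LF[1]=C('p')+1=1+1=2
L[2]='q': occ=0, LF[2]=C('q')+0=3+0=3
L[3]='q': occ=1, LF[3]=C('q')+1=3+1=4
L[4]='$': occ=0, LF[4]=C('$')+0=0+0=0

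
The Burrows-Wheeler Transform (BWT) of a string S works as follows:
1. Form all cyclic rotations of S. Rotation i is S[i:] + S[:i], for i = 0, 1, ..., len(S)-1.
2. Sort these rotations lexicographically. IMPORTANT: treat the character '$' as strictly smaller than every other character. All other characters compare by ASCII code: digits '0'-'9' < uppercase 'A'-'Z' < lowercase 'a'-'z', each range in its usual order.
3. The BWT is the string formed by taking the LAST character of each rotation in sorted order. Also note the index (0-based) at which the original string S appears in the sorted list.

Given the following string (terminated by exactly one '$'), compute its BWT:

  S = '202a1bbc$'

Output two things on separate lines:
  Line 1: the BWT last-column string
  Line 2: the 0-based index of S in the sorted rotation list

All 9 rotations (rotation i = S[i:]+S[:i]):
  rot[0] = 202a1bbc$
  rot[1] = 02a1bbc$2
  rot[2] = 2a1bbc$20
  rot[3] = a1bbc$202
  rot[4] = 1bbc$202a
  rot[5] = bbc$202a1
  rot[6] = bc$202a1b
  rot[7] = c$202a1bb
  rot[8] = $202a1bbc
Sorted (with $ < everything):
  sorted[0] = $202a1bbc  (last char: 'c')
  sorted[1] = 02a1bbc$2  (last char: '2')
  sorted[2] = 1bbc$202a  (last char: 'a')
  sorted[3] = 202a1bbc$  (last char: '$')
  sorted[4] = 2a1bbc$20  (last char: '0')
  sorted[5] = a1bbc$202  (last char: '2')
  sorted[6] = bbc$202a1  (last char: '1')
  sorted[7] = bc$202a1b  (last char: 'b')
  sorted[8] = c$202a1bb  (last char: 'b')
Last column: c2a$021bb
Original string S is at sorted index 3

Answer: c2a$021bb
3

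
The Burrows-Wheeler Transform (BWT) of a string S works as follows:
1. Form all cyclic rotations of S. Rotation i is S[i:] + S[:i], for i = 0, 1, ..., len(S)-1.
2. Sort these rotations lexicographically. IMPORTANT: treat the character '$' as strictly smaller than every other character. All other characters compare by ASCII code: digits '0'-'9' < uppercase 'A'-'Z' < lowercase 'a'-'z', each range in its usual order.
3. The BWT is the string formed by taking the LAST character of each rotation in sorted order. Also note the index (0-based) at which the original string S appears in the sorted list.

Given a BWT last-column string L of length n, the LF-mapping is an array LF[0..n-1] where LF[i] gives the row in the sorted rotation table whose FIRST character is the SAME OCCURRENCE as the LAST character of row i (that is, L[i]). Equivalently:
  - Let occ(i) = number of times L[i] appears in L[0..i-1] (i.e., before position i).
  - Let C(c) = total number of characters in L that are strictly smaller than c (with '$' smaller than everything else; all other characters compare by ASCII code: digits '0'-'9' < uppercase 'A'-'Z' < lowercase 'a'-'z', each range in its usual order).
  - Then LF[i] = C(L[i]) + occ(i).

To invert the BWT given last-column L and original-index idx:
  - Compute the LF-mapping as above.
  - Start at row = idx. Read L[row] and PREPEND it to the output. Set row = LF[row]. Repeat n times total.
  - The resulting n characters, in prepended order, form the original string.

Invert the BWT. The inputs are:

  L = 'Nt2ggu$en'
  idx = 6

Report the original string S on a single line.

LF mapping: 2 7 1 4 5 8 0 3 6
Walk LF starting at row 6, prepending L[row]:
  step 1: row=6, L[6]='$', prepend. Next row=LF[6]=0
  step 2: row=0, L[0]='N', prepend. Next row=LF[0]=2
  step 3: row=2, L[2]='2', prepend. Next row=LF[2]=1
  step 4: row=1, L[1]='t', prepend. Next row=LF[1]=7
  step 5: row=7, L[7]='e', prepend. Next row=LF[7]=3
  step 6: row=3, L[3]='g', prepend. Next row=LF[3]=4
  step 7: row=4, L[4]='g', prepend. Next row=LF[4]=5
  step 8: row=5, L[5]='u', prepend. Next row=LF[5]=8
  step 9: row=8, L[8]='n', prepend. Next row=LF[8]=6
Reversed output: nugget2N$

Answer: nugget2N$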